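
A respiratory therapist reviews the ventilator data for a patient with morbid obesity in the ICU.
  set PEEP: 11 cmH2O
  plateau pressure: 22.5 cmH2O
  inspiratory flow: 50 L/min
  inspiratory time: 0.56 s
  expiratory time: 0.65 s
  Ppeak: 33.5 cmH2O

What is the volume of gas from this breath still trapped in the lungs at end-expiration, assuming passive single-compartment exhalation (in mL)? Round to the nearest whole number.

139

Flow: 50 L/min ÷ 60 = 0.8333 L/s.
Vt = flow × Ti = 0.8333 L/s × 0.56 s × 1000 mL/L = 466.65 mL.
R = (PIP − Pplat)/V̇ = (33.5 − 22.5) / 0.8333 = 11.0/0.8333 = 13.201 cmH2O·s/L.
C = Vt/(Pplat − PEEP) = 466.65 / (22.5 − 11) = 466.65/11.5 = 40.578 mL/cmH2O.
τ = R × C = 13.201 × 0.04058 L/cmH2O = 0.5357 s.
Fraction remaining = e^(−Te/τ) = e^(−0.65/0.5357) = 0.2972.
Trapped volume = 466.65 × 0.2972 = 138.69 mL.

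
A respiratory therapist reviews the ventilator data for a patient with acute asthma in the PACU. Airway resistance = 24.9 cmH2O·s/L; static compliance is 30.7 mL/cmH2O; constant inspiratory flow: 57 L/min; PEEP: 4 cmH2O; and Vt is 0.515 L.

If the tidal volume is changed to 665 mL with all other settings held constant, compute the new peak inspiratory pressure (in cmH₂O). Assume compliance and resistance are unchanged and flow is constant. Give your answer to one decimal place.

49.3

Flow: 57 L/min ÷ 60 = 0.95 L/s.
PIP = Vt/C + R·V̇ + PEEP (constant-flow equation of motion).
Only the elastic term changes: ΔPIP = ΔVt / C = (665 − 515) / 30.7 = 4.886 cmH2O.
Original PIP = 515/30.7 + 24.9×0.95 + 4 = 44.43 cmH2O; new PIP = 44.43 + (4.886) = 49.316 cmH2O.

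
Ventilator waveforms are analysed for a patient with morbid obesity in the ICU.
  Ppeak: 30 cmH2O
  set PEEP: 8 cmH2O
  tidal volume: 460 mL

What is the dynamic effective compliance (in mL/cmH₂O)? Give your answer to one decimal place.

Dynamic compliance = Vt / (PIP − PEEP) = 460 / (30 − 8) = 460 / 22.0 = 20.909 mL/cmH2O.

20.9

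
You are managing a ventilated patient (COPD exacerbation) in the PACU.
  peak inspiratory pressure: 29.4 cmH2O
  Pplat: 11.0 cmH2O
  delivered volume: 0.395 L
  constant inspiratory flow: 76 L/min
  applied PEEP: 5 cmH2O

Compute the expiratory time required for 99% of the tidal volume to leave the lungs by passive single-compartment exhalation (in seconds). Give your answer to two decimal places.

4.40

Flow: 76 L/min ÷ 60 = 1.2667 L/s.
R = (PIP − Pplat)/V̇ = (29.4 − 11.0) / 1.2667 = 18.4/1.2667 = 14.526 cmH2O·s/L.
C = Vt/(Pplat − PEEP) = 395.0 / (11.0 − 5) = 395.0/6.0 = 65.833 mL/cmH2O.
τ = R × C = 14.526 × 0.06583 L/cmH2O = 0.9562 s.
t = −τ·ln(1 − 0.99) = −0.9562·ln(0.01) = 4.403 s.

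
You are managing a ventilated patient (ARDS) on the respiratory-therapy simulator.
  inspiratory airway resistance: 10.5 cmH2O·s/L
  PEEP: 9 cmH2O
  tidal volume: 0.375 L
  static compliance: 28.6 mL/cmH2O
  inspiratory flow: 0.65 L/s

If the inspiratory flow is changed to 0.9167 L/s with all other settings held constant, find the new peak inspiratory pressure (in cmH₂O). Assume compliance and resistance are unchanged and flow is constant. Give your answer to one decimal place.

31.7

PIP = Vt/C + R·V̇ + PEEP (constant-flow equation of motion).
Only the resistive term changes: ΔPIP = R × ΔV̇ = 10.5 × (0.9167 − 0.65) = 10.5 × 0.2667 = 2.8 cmH2O.
Original PIP = 375/28.6 + 10.5×0.65 + 9 = 28.937 cmH2O; new PIP = 28.937 + (2.8) = 31.737 cmH2O.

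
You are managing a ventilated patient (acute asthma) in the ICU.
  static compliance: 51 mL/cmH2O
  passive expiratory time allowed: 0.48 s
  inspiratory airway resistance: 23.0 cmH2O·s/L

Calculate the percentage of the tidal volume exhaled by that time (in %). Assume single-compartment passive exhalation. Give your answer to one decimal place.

τ = R × C = 23.0 × 51 mL/cmH2O = 23.0 × 0.051 L/cmH2O = 1.173 s.
Passive exhalation: V(t)/V₀ = e^(−t/τ) = e^(−0.48/1.173) = 0.6642.
Fraction exhaled = 1 − 0.6642 = 0.3358 → 33.58%.

33.6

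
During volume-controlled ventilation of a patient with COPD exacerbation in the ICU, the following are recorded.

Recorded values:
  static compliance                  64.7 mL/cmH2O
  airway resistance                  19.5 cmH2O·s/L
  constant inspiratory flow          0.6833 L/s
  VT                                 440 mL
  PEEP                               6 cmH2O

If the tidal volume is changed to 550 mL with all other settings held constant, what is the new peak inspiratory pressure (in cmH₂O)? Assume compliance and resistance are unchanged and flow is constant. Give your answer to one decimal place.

PIP = Vt/C + R·V̇ + PEEP (constant-flow equation of motion).
Only the elastic term changes: ΔPIP = ΔVt / C = (550 − 440) / 64.7 = 1.7 cmH2O.
Original PIP = 440/64.7 + 19.5×0.6833 + 6 = 26.125 cmH2O; new PIP = 26.125 + (1.7) = 27.825 cmH2O.

27.8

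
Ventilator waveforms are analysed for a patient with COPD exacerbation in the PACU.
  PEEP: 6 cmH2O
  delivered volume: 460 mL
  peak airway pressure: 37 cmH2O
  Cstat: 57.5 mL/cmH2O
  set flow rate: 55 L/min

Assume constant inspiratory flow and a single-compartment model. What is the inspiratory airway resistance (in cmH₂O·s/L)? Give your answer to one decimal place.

25.1

Flow: 55 L/min ÷ 60 = 0.9167 L/s.
Equation of motion (constant flow): PIP = Vt/C + R·V̇ + PEEP.
R·V̇ = PIP − Vt/C − PEEP = 37 − 460/57.5 − 6 = 37 − 8.0 − 6 = 23.0 cmH2O.
R = 23.0 / 0.9167 = 25.09 cmH2O·s/L.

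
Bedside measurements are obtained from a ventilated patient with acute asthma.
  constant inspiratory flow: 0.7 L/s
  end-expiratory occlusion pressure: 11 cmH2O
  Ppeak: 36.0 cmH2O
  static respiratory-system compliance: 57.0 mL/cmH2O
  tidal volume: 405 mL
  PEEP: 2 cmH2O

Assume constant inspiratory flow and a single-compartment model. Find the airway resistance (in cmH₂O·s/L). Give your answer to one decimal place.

25.6

Total PEEP = 11 cmH2O (set 2 + intrinsic 9); this is the baseline alveolar pressure.
Equation of motion (constant flow): PIP = Vt/C + R·V̇ + PEEP.
R·V̇ = PIP − Vt/C − PEEP = 36.0 − 405/57.0 − 11 = 36.0 − 7.105 − 11 = 17.895 cmH2O.
R = 17.895 / 0.7 = 25.564 cmH2O·s/L.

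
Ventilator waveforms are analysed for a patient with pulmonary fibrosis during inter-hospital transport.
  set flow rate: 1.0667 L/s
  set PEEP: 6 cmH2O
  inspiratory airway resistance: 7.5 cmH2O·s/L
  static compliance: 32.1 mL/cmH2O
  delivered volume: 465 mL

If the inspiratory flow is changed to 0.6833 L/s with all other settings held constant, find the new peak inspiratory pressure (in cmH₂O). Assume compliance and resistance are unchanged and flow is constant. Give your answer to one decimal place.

25.6

PIP = Vt/C + R·V̇ + PEEP (constant-flow equation of motion).
Only the resistive term changes: ΔPIP = R × ΔV̇ = 7.5 × (0.6833 − 1.0667) = 7.5 × -0.3834 = -2.876 cmH2O.
Original PIP = 465/32.1 + 7.5×1.0667 + 6 = 28.486 cmH2O; new PIP = 28.486 + (-2.876) = 25.61 cmH2O.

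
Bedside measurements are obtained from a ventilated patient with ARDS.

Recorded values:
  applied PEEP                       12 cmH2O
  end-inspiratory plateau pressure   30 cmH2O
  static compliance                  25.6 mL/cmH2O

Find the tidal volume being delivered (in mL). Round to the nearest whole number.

Vt = Cstat × (Pplat − PEEP) = 25.6 × (30 − 12) = 25.6 × 18.0 = 460.8 mL.

461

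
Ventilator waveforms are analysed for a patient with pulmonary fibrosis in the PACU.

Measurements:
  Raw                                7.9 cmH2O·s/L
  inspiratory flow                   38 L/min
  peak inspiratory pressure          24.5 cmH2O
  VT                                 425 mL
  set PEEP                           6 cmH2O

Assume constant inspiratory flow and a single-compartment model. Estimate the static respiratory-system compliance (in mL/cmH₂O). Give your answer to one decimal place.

31.5

Flow: 38 L/min ÷ 60 = 0.6333 L/s.
Equation of motion (constant flow): PIP = Vt/C + R·V̇ + PEEP.
Vt/C = PIP − R·V̇ − PEEP = 24.5 − 7.9×0.6333 − 6 = 24.5 − 5.003 − 6 = 13.497 cmH2O.
C = Vt / 13.497 = 425 / 13.497 = 31.488 mL/cmH2O.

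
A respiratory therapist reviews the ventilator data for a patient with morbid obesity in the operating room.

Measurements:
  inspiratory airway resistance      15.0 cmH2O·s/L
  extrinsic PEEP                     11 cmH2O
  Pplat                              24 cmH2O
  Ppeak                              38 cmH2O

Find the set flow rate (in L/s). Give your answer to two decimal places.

0.93

flow = (PIP − Pplat) / Raw = 14.0 / 15.0 = 0.9333 L/s.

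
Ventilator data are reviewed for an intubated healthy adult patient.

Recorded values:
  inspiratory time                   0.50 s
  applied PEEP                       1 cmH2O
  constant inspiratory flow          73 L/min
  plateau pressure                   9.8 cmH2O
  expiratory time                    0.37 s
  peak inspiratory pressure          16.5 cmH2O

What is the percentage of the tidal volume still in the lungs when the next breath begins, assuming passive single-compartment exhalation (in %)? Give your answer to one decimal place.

37.8

Flow: 73 L/min ÷ 60 = 1.2167 L/s.
Vt = flow × Ti = 1.2167 L/s × 0.50 s × 1000 mL/L = 608.35 mL.
R = (PIP − Pplat)/V̇ = (16.5 − 9.8) / 1.2167 = 6.7/1.2167 = 5.507 cmH2O·s/L.
C = Vt/(Pplat − PEEP) = 608.35 / (9.8 − 1) = 608.35/8.8 = 69.131 mL/cmH2O.
τ = R × C = 5.507 × 0.06913 L/cmH2O = 0.3807 s.
Fraction remaining at end-expiration = e^(−Te/τ) = e^(−0.37/0.3807) = 0.3784 → 37.84%.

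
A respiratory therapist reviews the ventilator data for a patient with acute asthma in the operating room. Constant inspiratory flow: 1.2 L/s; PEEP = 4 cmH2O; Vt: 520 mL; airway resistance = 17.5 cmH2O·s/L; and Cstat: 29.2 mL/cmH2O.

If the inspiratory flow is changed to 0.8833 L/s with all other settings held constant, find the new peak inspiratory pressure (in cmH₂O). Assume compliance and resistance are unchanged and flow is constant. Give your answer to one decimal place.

PIP = Vt/C + R·V̇ + PEEP (constant-flow equation of motion).
Only the resistive term changes: ΔPIP = R × ΔV̇ = 17.5 × (0.8833 − 1.2) = 17.5 × -0.3167 = -5.542 cmH2O.
Original PIP = 520/29.2 + 17.5×1.2 + 4 = 42.808 cmH2O; new PIP = 42.808 + (-5.542) = 37.266 cmH2O.

37.3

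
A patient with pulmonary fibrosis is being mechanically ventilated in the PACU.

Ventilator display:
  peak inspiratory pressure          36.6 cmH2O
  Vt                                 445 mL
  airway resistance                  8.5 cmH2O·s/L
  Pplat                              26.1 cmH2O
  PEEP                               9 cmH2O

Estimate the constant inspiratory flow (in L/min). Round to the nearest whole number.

flow = (PIP − Pplat) / Raw = (36.6 − 26.1) / 8.5 = 1.235 L/s × 60 = 74.1 L/min.

74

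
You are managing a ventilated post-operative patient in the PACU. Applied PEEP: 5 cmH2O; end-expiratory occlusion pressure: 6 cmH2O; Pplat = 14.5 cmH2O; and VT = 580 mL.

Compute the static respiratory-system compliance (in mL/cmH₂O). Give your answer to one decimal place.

End-expiratory occlusion gives total PEEP = 6 cmH2O (intrinsic PEEP = 6 − 5 = 1). Use total PEEP for the elastic gradient.
Cstat = Vt / (Pplat − PEEPtotal) = 580 / (14.5 − 6) = 580 / 8.5 = 68.235 mL/cmH2O.

68.2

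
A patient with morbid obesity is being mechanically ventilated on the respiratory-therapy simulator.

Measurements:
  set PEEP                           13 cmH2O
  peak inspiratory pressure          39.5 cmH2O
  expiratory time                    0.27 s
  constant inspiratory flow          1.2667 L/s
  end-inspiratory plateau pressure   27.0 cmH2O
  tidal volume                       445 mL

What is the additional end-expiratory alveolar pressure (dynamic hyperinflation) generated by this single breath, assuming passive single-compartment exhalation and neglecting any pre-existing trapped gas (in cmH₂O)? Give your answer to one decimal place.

R = (PIP − Pplat)/V̇ = (39.5 − 27.0) / 1.2667 = 12.5/1.2667 = 9.868 cmH2O·s/L.
C = Vt/(Pplat − PEEP) = 445.0 / (27.0 − 13) = 445.0/14.0 = 31.786 mL/cmH2O.
τ = R × C = 9.868 × 0.03179 L/cmH2O = 0.3137 s.
Fraction remaining = e^(−Te/τ) = e^(−0.27/0.3137) = 0.4229; trapped volume = 445.0 × 0.4229 = 188.19 mL.
Additional alveolar pressure from trapping ≈ V_trapped / C = 188.19 / 31.786 = 5.921 cmH2O.

5.9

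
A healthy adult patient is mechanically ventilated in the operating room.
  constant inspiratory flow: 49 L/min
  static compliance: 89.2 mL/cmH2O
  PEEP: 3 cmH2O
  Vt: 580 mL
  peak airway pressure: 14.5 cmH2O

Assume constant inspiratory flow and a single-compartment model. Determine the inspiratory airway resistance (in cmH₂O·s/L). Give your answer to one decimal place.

Flow: 49 L/min ÷ 60 = 0.8167 L/s.
Equation of motion (constant flow): PIP = Vt/C + R·V̇ + PEEP.
R·V̇ = PIP − Vt/C − PEEP = 14.5 − 580/89.2 − 3 = 14.5 − 6.502 − 3 = 4.998 cmH2O.
R = 4.998 / 0.8167 = 6.12 cmH2O·s/L.

6.1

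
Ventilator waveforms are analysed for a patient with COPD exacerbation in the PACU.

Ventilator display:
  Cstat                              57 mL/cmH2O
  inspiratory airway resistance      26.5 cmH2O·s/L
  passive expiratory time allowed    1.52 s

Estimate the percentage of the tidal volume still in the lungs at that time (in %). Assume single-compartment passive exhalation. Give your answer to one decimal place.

τ = R × C = 26.5 × 57 mL/cmH2O = 26.5 × 0.057 L/cmH2O = 1.511 s.
Passive exhalation: V(t)/V₀ = e^(−t/τ) = e^(−1.52/1.511) = 0.3657.
Fraction remaining = 0.3657 → 36.57%.

36.6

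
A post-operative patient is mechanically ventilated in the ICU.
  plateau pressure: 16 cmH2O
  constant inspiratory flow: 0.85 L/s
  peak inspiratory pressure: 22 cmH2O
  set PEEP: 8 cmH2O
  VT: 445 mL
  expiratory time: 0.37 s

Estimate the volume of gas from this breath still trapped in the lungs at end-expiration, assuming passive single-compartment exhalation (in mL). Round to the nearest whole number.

173

R = (PIP − Pplat)/V̇ = (22 − 16) / 0.85 = 6.0/0.85 = 7.059 cmH2O·s/L.
C = Vt/(Pplat − PEEP) = 445.0 / (16 − 8) = 445.0/8.0 = 55.625 mL/cmH2O.
τ = R × C = 7.059 × 0.05563 L/cmH2O = 0.3927 s.
Fraction remaining = e^(−Te/τ) = e^(−0.37/0.3927) = 0.3898.
Trapped volume = 445.0 × 0.3898 = 173.46 mL.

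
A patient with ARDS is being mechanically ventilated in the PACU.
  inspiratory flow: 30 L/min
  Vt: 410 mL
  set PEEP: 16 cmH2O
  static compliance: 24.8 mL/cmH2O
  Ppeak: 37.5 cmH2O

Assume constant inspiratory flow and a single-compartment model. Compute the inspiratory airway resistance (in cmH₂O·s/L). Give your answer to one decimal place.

9.9

Flow: 30 L/min ÷ 60 = 0.5 L/s.
Equation of motion (constant flow): PIP = Vt/C + R·V̇ + PEEP.
R·V̇ = PIP − Vt/C − PEEP = 37.5 − 410/24.8 − 16 = 37.5 − 16.532 − 16 = 4.968 cmH2O.
R = 4.968 / 0.5 = 9.936 cmH2O·s/L.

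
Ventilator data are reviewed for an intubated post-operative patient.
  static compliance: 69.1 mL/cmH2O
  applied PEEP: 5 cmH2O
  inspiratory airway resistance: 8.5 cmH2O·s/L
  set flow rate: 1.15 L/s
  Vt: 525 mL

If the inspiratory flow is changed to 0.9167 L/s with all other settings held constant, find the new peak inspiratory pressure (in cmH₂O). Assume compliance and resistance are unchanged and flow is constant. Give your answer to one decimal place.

PIP = Vt/C + R·V̇ + PEEP (constant-flow equation of motion).
Only the resistive term changes: ΔPIP = R × ΔV̇ = 8.5 × (0.9167 − 1.15) = 8.5 × -0.2333 = -1.983 cmH2O.
Original PIP = 525/69.1 + 8.5×1.15 + 5 = 22.373 cmH2O; new PIP = 22.373 + (-1.983) = 20.39 cmH2O.

20.4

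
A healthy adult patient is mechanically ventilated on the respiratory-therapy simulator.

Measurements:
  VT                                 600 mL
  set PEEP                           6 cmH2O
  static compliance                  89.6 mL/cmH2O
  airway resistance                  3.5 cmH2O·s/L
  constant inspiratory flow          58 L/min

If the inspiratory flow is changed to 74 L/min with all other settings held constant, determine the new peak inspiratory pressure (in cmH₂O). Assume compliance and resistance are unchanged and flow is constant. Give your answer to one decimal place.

17.0

Flow: 58 L/min ÷ 60 = 0.9667 L/s.
New flow: 74 L/min ÷ 60 = 1.2333 L/s.
PIP = Vt/C + R·V̇ + PEEP (constant-flow equation of motion).
Only the resistive term changes: ΔPIP = R × ΔV̇ = 3.5 × (1.2333 − 0.9667) = 3.5 × 0.2666 = 0.9331 cmH2O.
Original PIP = 600/89.6 + 3.5×0.9667 + 6 = 16.08 cmH2O; new PIP = 16.08 + (0.9331) = 17.013 cmH2O.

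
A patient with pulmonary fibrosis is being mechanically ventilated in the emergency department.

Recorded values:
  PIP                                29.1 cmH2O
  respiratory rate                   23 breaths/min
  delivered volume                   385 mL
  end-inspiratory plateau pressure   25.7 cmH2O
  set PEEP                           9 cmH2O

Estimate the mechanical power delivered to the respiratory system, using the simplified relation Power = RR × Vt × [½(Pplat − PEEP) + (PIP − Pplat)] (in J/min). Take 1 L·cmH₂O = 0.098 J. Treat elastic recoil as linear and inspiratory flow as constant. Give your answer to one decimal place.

Per-breath work = Vt × [½(Pplat−PEEP) + (PIP−Pplat)] = 0.385 × [0.5×16.7 + 3.4] = 0.385 × 11.75 = 4.524 L·cmH2O.
Power = 23 × 4.524 = 104.05 L·cmH2O/min.
× 0.098 J/(L·cmH2O) → 10.197 J/min.

10.2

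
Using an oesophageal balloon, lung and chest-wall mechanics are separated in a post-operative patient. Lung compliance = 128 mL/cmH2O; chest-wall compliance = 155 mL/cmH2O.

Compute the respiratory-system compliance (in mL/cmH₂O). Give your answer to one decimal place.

70.1

Lung and chest wall are elastances in series: 1/Crs = 1/CL + 1/Ccw.
1/Crs = 1/128 + 1/155 = 0.01426.
Crs = 70.126 mL/cmH2O.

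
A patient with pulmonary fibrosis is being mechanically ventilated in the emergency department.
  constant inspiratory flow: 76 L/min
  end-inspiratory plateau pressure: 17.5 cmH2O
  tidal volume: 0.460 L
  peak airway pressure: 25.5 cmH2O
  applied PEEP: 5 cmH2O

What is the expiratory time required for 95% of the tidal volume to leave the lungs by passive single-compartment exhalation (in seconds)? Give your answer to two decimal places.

Flow: 76 L/min ÷ 60 = 1.2667 L/s.
R = (PIP − Pplat)/V̇ = (25.5 − 17.5) / 1.2667 = 8.0/1.2667 = 6.316 cmH2O·s/L.
C = Vt/(Pplat − PEEP) = 460.0 / (17.5 − 5) = 460.0/12.5 = 36.8 mL/cmH2O.
τ = R × C = 6.316 × 0.0368 L/cmH2O = 0.2324 s.
t = −τ·ln(1 − 0.95) = −0.2324·ln(0.05) = 0.6962 s.

0.70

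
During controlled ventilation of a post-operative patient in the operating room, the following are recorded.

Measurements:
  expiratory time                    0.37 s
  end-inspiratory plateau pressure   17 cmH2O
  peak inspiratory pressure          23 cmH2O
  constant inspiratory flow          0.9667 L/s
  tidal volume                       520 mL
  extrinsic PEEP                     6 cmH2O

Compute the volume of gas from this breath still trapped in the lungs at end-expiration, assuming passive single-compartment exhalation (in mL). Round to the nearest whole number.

R = (PIP − Pplat)/V̇ = (23 − 17) / 0.9667 = 6.0/0.9667 = 6.207 cmH2O·s/L.
C = Vt/(Pplat − PEEP) = 520.0 / (17 − 6) = 520.0/11.0 = 47.273 mL/cmH2O.
τ = R × C = 6.207 × 0.04727 L/cmH2O = 0.2934 s.
Fraction remaining = e^(−Te/τ) = e^(−0.37/0.2934) = 0.2833.
Trapped volume = 520.0 × 0.2833 = 147.32 mL.

147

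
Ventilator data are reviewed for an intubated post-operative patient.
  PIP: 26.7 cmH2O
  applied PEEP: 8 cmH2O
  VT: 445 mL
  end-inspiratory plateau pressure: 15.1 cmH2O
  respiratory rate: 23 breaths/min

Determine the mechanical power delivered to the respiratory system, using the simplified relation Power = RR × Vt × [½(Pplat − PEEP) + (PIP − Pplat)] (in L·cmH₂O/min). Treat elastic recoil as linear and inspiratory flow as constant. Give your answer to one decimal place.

Per-breath work = Vt × [½(Pplat−PEEP) + (PIP−Pplat)] = 0.445 × [0.5×7.1 + 11.6] = 0.445 × 15.15 = 6.742 L·cmH2O.
Power = 23 × 6.742 = 155.07 L·cmH2O/min.

155.1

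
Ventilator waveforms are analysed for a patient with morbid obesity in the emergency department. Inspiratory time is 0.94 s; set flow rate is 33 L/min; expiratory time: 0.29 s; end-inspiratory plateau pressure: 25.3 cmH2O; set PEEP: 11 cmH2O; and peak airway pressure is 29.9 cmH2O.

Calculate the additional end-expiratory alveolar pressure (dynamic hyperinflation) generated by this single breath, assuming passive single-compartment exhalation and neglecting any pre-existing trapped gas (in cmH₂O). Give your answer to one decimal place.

5.5

Flow: 33 L/min ÷ 60 = 0.55 L/s.
Vt = flow × Ti = 0.55 L/s × 0.94 s × 1000 mL/L = 517.0 mL.
R = (PIP − Pplat)/V̇ = (29.9 − 25.3) / 0.55 = 4.6/0.55 = 8.364 cmH2O·s/L.
C = Vt/(Pplat − PEEP) = 517.0 / (25.3 − 11) = 517.0/14.3 = 36.154 mL/cmH2O.
τ = R × C = 8.364 × 0.03615 L/cmH2O = 0.3024 s.
Fraction remaining = e^(−Te/τ) = e^(−0.29/0.3024) = 0.3833; trapped volume = 517.0 × 0.3833 = 198.17 mL.
Additional alveolar pressure from trapping ≈ V_trapped / C = 198.17 / 36.154 = 5.481 cmH2O.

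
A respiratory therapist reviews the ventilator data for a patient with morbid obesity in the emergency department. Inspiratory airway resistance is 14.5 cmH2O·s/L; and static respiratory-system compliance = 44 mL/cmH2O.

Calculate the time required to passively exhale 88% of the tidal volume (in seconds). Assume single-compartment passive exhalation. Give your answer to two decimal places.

1.35

τ = R × C = 14.5 × 44 mL/cmH2O = 14.5 × 0.044 L/cmH2O = 0.638 s.
Exhaled fraction f = 1 − e^(−t/τ) → t = −τ·ln(1 − f) = −0.638·ln(0.12) = 1.353 s.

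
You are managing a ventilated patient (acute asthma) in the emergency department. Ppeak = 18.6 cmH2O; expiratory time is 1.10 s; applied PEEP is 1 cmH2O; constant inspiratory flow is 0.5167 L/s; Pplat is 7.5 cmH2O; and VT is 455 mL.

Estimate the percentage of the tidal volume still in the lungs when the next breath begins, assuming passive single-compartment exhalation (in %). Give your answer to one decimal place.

48.1

R = (PIP − Pplat)/V̇ = (18.6 − 7.5) / 0.5167 = 11.1/0.5167 = 21.482 cmH2O·s/L.
C = Vt/(Pplat − PEEP) = 455.0 / (7.5 − 1) = 455.0/6.5 = 70.0 mL/cmH2O.
τ = R × C = 21.482 × 0.07 L/cmH2O = 1.504 s.
Fraction remaining at end-expiration = e^(−Te/τ) = e^(−1.10/1.504) = 0.4812 → 48.12%.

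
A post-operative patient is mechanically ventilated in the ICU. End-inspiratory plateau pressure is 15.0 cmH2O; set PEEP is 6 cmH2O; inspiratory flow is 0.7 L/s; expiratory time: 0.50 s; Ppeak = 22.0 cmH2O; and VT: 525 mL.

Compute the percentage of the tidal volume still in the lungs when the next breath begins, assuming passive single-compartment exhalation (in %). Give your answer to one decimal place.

42.4

R = (PIP − Pplat)/V̇ = (22.0 − 15.0) / 0.7 = 7.0/0.7 = 10.0 cmH2O·s/L.
C = Vt/(Pplat − PEEP) = 525.0 / (15.0 − 6) = 525.0/9.0 = 58.333 mL/cmH2O.
τ = R × C = 10.0 × 0.05833 L/cmH2O = 0.5833 s.
Fraction remaining at end-expiration = e^(−Te/τ) = e^(−0.50/0.5833) = 0.4244 → 42.44%.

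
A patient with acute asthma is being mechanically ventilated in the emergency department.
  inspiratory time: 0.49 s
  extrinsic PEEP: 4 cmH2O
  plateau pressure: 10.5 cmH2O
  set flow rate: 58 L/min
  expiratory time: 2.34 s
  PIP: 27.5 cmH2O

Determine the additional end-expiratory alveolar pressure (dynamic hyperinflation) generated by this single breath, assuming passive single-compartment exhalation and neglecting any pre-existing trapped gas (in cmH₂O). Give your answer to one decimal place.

1.0

Flow: 58 L/min ÷ 60 = 0.9667 L/s.
Vt = flow × Ti = 0.9667 L/s × 0.49 s × 1000 mL/L = 473.68 mL.
R = (PIP − Pplat)/V̇ = (27.5 − 10.5) / 0.9667 = 17.0/0.9667 = 17.586 cmH2O·s/L.
C = Vt/(Pplat − PEEP) = 473.68 / (10.5 − 4) = 473.68/6.5 = 72.874 mL/cmH2O.
τ = R × C = 17.586 × 0.07287 L/cmH2O = 1.281 s.
Fraction remaining = e^(−Te/τ) = e^(−2.34/1.281) = 0.1609; trapped volume = 473.68 × 0.1609 = 76.215 mL.
Additional alveolar pressure from trapping ≈ V_trapped / C = 76.215 / 72.874 = 1.046 cmH2O.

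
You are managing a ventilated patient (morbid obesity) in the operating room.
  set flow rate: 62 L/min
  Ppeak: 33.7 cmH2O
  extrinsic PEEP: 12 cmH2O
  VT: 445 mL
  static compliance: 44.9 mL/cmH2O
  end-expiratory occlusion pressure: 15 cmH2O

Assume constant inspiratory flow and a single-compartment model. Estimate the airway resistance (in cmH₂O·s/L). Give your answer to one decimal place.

Flow: 62 L/min ÷ 60 = 1.0333 L/s.
Total PEEP = 15 cmH2O (set 12 + intrinsic 3); this is the baseline alveolar pressure.
Equation of motion (constant flow): PIP = Vt/C + R·V̇ + PEEP.
R·V̇ = PIP − Vt/C − PEEP = 33.7 − 445/44.9 − 15 = 33.7 − 9.911 − 15 = 8.789 cmH2O.
R = 8.789 / 1.0333 = 8.506 cmH2O·s/L.

8.5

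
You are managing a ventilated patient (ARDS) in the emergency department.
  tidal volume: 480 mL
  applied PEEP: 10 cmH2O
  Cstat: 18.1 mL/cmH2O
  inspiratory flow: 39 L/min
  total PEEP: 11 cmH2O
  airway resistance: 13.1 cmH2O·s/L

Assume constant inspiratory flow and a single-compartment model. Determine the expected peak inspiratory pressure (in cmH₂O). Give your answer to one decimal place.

46.0

Flow: 39 L/min ÷ 60 = 0.65 L/s.
Total PEEP = 11 cmH2O (set 10 + intrinsic 1); this is the baseline alveolar pressure.
Equation of motion (constant flow): PIP = Vt/C + R·V̇ + PEEP.
PIP = 480/18.1 + 13.1×0.65 + 11 = 26.519 + 8.515 + 11 = 46.034 cmH2O.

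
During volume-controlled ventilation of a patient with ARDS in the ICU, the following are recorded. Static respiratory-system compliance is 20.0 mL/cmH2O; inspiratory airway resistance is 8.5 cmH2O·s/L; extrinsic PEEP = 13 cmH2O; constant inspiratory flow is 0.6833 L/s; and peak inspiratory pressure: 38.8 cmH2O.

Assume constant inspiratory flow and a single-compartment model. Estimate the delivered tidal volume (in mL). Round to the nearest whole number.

400

Equation of motion (constant flow): PIP = Vt/C + R·V̇ + PEEP.
Vt/C = PIP − R·V̇ − PEEP = 38.8 − 5.808 − 13 = 19.992 cmH2O.
Vt = C × 19.992 = 20.0 × 19.992 = 399.84 mL.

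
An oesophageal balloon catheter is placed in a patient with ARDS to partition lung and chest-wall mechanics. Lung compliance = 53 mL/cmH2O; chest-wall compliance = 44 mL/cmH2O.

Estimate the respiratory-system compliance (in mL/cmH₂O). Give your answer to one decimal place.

24.0

Lung and chest wall are elastances in series: 1/Crs = 1/CL + 1/Ccw.
1/Crs = 1/53 + 1/44 = 0.0416.
Crs = 24.038 mL/cmH2O.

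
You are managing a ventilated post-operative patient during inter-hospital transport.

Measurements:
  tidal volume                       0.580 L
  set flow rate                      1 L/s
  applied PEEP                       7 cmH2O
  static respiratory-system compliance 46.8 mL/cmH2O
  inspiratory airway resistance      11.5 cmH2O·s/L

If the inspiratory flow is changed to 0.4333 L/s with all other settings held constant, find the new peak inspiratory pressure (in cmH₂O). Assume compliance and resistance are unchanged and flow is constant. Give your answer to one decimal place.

PIP = Vt/C + R·V̇ + PEEP (constant-flow equation of motion).
Only the resistive term changes: ΔPIP = R × ΔV̇ = 11.5 × (0.4333 − 1) = 11.5 × -0.5667 = -6.517 cmH2O.
Original PIP = 580/46.8 + 11.5×1 + 7 = 30.893 cmH2O; new PIP = 30.893 + (-6.517) = 24.376 cmH2O.

24.4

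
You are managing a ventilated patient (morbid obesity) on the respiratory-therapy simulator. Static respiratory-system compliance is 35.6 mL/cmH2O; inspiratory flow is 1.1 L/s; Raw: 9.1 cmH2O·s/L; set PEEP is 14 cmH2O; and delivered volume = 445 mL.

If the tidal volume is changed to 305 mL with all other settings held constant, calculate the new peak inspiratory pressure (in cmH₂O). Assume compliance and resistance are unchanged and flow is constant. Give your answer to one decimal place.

32.6

PIP = Vt/C + R·V̇ + PEEP (constant-flow equation of motion).
Only the elastic term changes: ΔPIP = ΔVt / C = (305 − 445) / 35.6 = -3.933 cmH2O.
Original PIP = 445/35.6 + 9.1×1.1 + 14 = 36.51 cmH2O; new PIP = 36.51 + (-3.933) = 32.577 cmH2O.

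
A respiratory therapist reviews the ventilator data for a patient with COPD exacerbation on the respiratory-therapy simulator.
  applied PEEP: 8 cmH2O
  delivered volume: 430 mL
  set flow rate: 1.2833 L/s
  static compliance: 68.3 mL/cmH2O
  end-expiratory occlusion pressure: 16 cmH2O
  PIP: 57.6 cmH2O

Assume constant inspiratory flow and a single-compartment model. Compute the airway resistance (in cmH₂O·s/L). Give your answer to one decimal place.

Total PEEP = 16 cmH2O (set 8 + intrinsic 8); this is the baseline alveolar pressure.
Equation of motion (constant flow): PIP = Vt/C + R·V̇ + PEEP.
R·V̇ = PIP − Vt/C − PEEP = 57.6 − 430/68.3 − 16 = 57.6 − 6.296 − 16 = 35.304 cmH2O.
R = 35.304 / 1.2833 = 27.51 cmH2O·s/L.

27.5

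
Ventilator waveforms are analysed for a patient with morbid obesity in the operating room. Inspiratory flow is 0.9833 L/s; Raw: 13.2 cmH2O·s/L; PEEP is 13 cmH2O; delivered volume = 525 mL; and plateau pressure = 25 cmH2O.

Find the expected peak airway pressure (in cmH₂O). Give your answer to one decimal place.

38.0

PIP = Pplat + Raw × flow = 25 + 13.2 × 0.9833 = 25 + 12.98 = 37.98 cmH2O.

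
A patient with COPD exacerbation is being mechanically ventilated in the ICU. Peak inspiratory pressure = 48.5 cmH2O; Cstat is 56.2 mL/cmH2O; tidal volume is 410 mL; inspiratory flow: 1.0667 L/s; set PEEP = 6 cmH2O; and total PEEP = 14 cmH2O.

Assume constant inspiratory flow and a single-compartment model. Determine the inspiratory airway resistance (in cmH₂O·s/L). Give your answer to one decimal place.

Total PEEP = 14 cmH2O (set 6 + intrinsic 8); this is the baseline alveolar pressure.
Equation of motion (constant flow): PIP = Vt/C + R·V̇ + PEEP.
R·V̇ = PIP − Vt/C − PEEP = 48.5 − 410/56.2 − 14 = 48.5 − 7.295 − 14 = 27.205 cmH2O.
R = 27.205 / 1.0667 = 25.504 cmH2O·s/L.

25.5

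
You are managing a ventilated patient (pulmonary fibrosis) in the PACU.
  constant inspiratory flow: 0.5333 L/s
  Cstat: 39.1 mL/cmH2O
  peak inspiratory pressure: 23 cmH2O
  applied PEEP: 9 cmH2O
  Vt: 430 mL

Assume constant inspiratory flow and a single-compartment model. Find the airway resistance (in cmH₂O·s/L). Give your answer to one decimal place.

5.6

Equation of motion (constant flow): PIP = Vt/C + R·V̇ + PEEP.
R·V̇ = PIP − Vt/C − PEEP = 23 − 430/39.1 − 9 = 23 − 10.997 − 9 = 3.003 cmH2O.
R = 3.003 / 0.5333 = 5.631 cmH2O·s/L.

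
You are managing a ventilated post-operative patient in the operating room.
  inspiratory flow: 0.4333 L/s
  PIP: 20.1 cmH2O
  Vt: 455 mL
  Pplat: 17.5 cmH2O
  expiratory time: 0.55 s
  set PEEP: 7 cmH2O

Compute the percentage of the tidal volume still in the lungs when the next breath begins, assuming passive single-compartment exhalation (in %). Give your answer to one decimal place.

R = (PIP − Pplat)/V̇ = (20.1 − 17.5) / 0.4333 = 2.6/0.4333 = 6.0 cmH2O·s/L.
C = Vt/(Pplat − PEEP) = 455.0 / (17.5 − 7) = 455.0/10.5 = 43.333 mL/cmH2O.
τ = R × C = 6.0 × 0.04333 L/cmH2O = 0.26 s.
Fraction remaining at end-expiration = e^(−Te/τ) = e^(−0.55/0.26) = 0.1206 → 12.06%.

12.1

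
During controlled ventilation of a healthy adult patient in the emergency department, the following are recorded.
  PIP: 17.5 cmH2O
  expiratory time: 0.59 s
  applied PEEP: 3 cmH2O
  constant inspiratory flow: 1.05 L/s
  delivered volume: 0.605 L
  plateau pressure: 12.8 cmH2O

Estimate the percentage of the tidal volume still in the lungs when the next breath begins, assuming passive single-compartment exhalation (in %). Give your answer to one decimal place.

R = (PIP − Pplat)/V̇ = (17.5 − 12.8) / 1.05 = 4.7/1.05 = 4.476 cmH2O·s/L.
C = Vt/(Pplat − PEEP) = 605.0 / (12.8 − 3) = 605.0/9.8 = 61.735 mL/cmH2O.
τ = R × C = 4.476 × 0.06174 L/cmH2O = 0.2763 s.
Fraction remaining at end-expiration = e^(−Te/τ) = e^(−0.59/0.2763) = 0.1182 → 11.82%.

11.8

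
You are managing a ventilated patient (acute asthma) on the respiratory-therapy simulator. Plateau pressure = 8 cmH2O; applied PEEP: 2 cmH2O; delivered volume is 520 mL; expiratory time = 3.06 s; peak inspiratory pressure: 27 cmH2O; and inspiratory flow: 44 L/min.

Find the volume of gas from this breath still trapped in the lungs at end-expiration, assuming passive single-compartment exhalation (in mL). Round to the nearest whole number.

Flow: 44 L/min ÷ 60 = 0.7333 L/s.
R = (PIP − Pplat)/V̇ = (27 − 8) / 0.7333 = 19.0/0.7333 = 25.91 cmH2O·s/L.
C = Vt/(Pplat − PEEP) = 520.0 / (8 − 2) = 520.0/6.0 = 86.667 mL/cmH2O.
τ = R × C = 25.91 × 0.08667 L/cmH2O = 2.246 s.
Fraction remaining = e^(−Te/τ) = e^(−3.06/2.246) = 0.256.
Trapped volume = 520.0 × 0.256 = 133.12 mL.

133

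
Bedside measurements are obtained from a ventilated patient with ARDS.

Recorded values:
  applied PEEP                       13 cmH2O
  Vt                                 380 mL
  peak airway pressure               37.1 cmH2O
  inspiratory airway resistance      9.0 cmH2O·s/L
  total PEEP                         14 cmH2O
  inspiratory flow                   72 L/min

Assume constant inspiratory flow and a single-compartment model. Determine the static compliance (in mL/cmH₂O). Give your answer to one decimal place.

30.9

Flow: 72 L/min ÷ 60 = 1.2 L/s.
Total PEEP = 14 cmH2O (set 13 + intrinsic 1); this is the baseline alveolar pressure.
Equation of motion (constant flow): PIP = Vt/C + R·V̇ + PEEP.
Vt/C = PIP − R·V̇ − PEEP = 37.1 − 9.0×1.2 − 14 = 37.1 − 10.8 − 14 = 12.3 cmH2O.
C = Vt / 12.3 = 380 / 12.3 = 30.894 mL/cmH2O.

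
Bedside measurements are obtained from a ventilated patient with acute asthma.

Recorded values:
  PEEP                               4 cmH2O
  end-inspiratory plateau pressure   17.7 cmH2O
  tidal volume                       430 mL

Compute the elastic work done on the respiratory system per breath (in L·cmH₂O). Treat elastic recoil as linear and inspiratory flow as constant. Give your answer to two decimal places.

Elastic work ≈ ½ × (Pplat − PEEP) × Vt = 0.5 × (17.7 − 4) × 0.430 L = 0.5 × 13.7 × 0.430 = 2.946 L·cmH2O.

2.95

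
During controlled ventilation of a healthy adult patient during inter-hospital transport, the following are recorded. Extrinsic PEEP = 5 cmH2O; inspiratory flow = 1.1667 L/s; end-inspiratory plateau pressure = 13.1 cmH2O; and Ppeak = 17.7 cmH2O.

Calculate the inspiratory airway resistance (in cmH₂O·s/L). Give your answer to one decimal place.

3.9

Raw = (PIP − Pplat) / flow = (17.7 − 13.1) / 1.1667 = 4.6 / 1.1667 = 3.943 cmH2O·s/L.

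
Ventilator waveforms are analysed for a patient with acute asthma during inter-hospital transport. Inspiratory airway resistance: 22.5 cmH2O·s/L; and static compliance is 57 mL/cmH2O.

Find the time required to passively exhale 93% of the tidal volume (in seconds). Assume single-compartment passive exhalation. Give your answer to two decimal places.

τ = R × C = 22.5 × 57 mL/cmH2O = 22.5 × 0.057 L/cmH2O = 1.283 s.
Exhaled fraction f = 1 − e^(−t/τ) → t = −τ·ln(1 − f) = −1.283·ln(0.07) = 3.412 s.

3.41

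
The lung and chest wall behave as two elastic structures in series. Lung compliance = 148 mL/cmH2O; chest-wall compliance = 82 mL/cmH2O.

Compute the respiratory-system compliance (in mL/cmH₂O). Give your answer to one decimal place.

Lung and chest wall are elastances in series: 1/Crs = 1/CL + 1/Ccw.
1/Crs = 1/148 + 1/82 = 0.01895.
Crs = 52.77 mL/cmH2O.

52.8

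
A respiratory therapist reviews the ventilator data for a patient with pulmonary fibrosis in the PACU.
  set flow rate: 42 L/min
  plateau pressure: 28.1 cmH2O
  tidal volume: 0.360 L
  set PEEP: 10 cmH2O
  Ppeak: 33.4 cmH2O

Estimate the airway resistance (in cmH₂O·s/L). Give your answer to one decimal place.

Flow: 42 L/min ÷ 60 = 0.7 L/s.
Raw = (PIP − Pplat) / flow = (33.4 − 28.1) / 0.7 = 5.3 / 0.7 = 7.571 cmH2O·s/L.

7.6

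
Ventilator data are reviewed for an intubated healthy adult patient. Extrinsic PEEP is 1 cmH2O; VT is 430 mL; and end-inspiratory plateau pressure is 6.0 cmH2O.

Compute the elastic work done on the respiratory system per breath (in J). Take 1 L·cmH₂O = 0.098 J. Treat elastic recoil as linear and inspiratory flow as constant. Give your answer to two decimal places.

0.11

Elastic work ≈ ½ × (Pplat − PEEP) × Vt = 0.5 × (6.0 − 1) × 0.430 L = 0.5 × 5.0 × 0.430 = 1.075 L·cmH2O.
× 0.098 J/(L·cmH2O) → 0.1054 J.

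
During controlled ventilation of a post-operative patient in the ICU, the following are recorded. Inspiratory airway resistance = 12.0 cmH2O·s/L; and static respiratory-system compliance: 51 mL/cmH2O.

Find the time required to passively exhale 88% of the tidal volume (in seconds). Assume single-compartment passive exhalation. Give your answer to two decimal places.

1.30

τ = R × C = 12.0 × 51 mL/cmH2O = 12.0 × 0.051 L/cmH2O = 0.612 s.
Exhaled fraction f = 1 − e^(−t/τ) → t = −τ·ln(1 − f) = −0.612·ln(0.12) = 1.298 s.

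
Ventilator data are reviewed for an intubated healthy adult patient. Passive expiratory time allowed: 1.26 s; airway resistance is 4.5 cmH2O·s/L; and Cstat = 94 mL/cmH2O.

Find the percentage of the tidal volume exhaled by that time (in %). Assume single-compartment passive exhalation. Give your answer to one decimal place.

94.9

τ = R × C = 4.5 × 94 mL/cmH2O = 4.5 × 0.094 L/cmH2O = 0.423 s.
Passive exhalation: V(t)/V₀ = e^(−t/τ) = e^(−1.26/0.423) = 0.05086.
Fraction exhaled = 1 − 0.05086 = 0.9491 → 94.91%.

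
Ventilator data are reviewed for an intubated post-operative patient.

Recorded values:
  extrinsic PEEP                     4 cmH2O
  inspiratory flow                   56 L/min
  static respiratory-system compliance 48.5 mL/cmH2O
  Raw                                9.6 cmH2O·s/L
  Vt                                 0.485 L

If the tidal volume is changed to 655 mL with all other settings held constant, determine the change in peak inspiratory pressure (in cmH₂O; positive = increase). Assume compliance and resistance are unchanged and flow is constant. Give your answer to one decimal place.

3.5

PIP = Vt/C + R·V̇ + PEEP (constant-flow equation of motion).
Only the elastic term changes: ΔPIP = ΔVt / C = (655 − 485) / 48.5 = 3.505 cmH2O.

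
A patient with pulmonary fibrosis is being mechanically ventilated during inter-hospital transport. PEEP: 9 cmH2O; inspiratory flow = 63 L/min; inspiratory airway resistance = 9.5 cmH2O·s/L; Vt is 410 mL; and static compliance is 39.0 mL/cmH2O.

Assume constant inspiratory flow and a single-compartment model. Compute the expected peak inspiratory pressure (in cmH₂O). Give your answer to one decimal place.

29.5

Flow: 63 L/min ÷ 60 = 1.05 L/s.
Equation of motion (constant flow): PIP = Vt/C + R·V̇ + PEEP.
PIP = 410/39.0 + 9.5×1.05 + 9 = 10.513 + 9.975 + 9 = 29.488 cmH2O.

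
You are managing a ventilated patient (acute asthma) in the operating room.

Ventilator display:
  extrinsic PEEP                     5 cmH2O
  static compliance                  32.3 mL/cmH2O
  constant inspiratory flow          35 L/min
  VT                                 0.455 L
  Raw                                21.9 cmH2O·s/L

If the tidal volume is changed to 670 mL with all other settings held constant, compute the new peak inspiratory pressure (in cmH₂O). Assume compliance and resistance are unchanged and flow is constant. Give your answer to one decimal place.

38.5

Flow: 35 L/min ÷ 60 = 0.5833 L/s.
PIP = Vt/C + R·V̇ + PEEP (constant-flow equation of motion).
Only the elastic term changes: ΔPIP = ΔVt / C = (670 − 455) / 32.3 = 6.656 cmH2O.
Original PIP = 455/32.3 + 21.9×0.5833 + 5 = 31.861 cmH2O; new PIP = 31.861 + (6.656) = 38.517 cmH2O.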